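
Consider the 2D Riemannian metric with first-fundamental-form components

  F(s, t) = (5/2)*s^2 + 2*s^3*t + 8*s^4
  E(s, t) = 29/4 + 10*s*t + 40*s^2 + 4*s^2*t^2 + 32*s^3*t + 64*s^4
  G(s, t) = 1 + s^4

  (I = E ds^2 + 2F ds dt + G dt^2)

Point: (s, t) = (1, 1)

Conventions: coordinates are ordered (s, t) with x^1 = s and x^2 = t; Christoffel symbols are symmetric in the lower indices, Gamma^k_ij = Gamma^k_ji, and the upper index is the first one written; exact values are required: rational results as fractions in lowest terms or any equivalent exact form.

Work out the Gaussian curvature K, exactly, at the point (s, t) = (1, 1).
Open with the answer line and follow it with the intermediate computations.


Answer: K = -64/400689

E = 629/4, F = 25/2, G = 2, EG - F^2 = 633/4 at the point
E_s = 450, E_t = 50, F_s = 43, F_t = 2, G_s = 4, G_t = 0
E_tt = 8, F_st = 6, G_ss = 12
Brioschi: K = (det M1 - det M2) / (EG - F^2)^2 with the standard first/second-derivative matrices M1, M2.
M1 = [[-E_tt/2 + F_st - G_ss/2, E_s/2, F_s - E_t/2], [F_t - G_s/2, E, F], [G_t/2, F, G]] = [[-4, 225, 18], [0, 629/4, 25/2], [0, 25/2, 2]]; det M1 = -633
M2 = [[0, E_t/2, G_s/2], [E_t/2, E, F], [G_s/2, F, G]] = [[0, 25, 2], [25, 629/4, 25/2], [2, 25/2, 2]]; det M2 = -629
det M1 - det M2 = -4; K = -4 / (633/4)^2 = -64/400689


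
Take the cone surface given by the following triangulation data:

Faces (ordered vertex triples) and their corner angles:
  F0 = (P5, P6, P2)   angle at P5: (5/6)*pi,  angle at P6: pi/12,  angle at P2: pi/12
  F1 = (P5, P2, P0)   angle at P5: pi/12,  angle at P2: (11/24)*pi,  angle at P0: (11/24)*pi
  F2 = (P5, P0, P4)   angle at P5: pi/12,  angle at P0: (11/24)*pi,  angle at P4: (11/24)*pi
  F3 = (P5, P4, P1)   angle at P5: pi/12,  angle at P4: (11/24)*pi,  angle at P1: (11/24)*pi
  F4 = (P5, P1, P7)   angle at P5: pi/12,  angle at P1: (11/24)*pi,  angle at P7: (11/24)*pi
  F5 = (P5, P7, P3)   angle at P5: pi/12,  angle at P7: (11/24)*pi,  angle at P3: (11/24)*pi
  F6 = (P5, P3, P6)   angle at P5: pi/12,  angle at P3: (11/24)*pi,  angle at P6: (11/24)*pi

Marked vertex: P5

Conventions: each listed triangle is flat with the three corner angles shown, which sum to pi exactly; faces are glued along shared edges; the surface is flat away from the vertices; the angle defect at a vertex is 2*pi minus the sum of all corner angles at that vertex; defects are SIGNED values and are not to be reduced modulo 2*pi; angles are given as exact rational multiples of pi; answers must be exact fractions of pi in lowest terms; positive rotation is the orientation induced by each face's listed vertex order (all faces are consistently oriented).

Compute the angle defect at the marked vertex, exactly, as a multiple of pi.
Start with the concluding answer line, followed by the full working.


Answer: defect(P5) = (2/3)*pi

Sum of corner angles at P5: (4/3)*pi
defect = 2*pi - (4/3)*pi


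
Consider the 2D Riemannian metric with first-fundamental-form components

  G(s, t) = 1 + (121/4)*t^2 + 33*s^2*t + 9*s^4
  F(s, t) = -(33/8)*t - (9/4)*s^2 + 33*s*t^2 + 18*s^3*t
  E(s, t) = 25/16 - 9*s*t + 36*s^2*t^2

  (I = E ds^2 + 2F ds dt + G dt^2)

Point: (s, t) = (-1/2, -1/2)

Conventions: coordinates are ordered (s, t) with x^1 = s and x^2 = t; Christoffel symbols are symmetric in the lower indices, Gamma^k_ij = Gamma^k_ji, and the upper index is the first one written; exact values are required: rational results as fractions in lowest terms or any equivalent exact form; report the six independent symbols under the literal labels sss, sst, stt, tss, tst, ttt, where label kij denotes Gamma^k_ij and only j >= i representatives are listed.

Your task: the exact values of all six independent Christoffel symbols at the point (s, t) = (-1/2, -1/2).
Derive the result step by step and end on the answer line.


E = 25/16, F = -3/2, G = 5 at the point
E_s = -9/2, E_t = -9/2, F_s = 15/4, F_t = 81/8, G_s = 12, G_t = -22
EG - F^2 = 89/16;  g^inv = (16/89) * [[5, 3/2], [3/2, 25/16]]
first-kind symbols [ij,l] = (1/2)(d_i g_jl + d_j g_il - d_l g_ij): [ss,s] = E_s/2 = -9/4, [ss,t] = F_s - E_t/2 = 6, [st,s] = E_t/2 = -9/4, [st,t] = G_s/2 = 6, [tt,s] = F_t - G_s/2 = 33/8, [tt,t] = G_t/2 = -11
Gamma^s_ij = (G*[ij,s] - F*[ij,t])/(EG - F^2), Gamma^t_ij = (E*[ij,t] - F*[ij,s])/(EG - F^2)

Answer: Gamma_sss = -36/89, Gamma_sst = -36/89, Gamma_stt = 66/89, Gamma_tss = 96/89, Gamma_tst = 96/89, Gamma_ttt = -176/89


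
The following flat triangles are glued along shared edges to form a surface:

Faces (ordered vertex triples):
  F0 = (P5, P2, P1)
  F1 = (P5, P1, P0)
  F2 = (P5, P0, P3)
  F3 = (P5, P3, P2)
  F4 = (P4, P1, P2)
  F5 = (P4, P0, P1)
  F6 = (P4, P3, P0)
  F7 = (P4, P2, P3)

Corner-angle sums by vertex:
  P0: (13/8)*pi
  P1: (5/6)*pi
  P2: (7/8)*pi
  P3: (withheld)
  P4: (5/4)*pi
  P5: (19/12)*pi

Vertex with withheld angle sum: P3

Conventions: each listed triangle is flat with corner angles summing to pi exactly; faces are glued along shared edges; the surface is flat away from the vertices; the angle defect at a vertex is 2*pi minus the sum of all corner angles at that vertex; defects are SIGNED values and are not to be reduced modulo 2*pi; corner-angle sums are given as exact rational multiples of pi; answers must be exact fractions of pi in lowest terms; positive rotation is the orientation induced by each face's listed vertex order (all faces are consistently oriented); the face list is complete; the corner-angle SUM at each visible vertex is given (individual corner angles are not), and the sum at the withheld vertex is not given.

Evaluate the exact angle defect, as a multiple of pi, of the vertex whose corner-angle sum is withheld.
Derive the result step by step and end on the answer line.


V = 6, E = 12, F = 8; chi = V - E + F = 2
Gauss-Bonnet: total defect = 2*pi*chi = 4*pi; visible defects sum to (23/6)*pi

Answer: defect(P3) = pi/6


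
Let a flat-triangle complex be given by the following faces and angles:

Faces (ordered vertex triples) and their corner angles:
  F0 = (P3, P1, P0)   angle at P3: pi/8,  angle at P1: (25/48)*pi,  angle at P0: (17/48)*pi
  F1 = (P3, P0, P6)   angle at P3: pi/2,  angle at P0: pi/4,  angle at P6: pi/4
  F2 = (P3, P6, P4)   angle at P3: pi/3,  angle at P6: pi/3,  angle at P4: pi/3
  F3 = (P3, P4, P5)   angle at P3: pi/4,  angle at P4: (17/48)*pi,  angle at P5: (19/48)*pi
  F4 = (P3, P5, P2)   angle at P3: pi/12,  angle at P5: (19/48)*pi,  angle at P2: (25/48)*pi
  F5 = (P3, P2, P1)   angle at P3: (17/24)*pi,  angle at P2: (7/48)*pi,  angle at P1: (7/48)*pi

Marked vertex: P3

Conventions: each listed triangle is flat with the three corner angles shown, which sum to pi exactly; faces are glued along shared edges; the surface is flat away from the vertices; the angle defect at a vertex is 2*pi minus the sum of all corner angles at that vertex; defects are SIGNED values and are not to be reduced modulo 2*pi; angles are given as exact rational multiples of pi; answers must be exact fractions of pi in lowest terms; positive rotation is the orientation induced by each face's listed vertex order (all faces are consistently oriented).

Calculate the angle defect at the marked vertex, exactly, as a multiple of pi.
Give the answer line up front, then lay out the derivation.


Answer: defect(P3) = 0

Sum of corner angles at P3: 2*pi
defect = 2*pi - 2*pi


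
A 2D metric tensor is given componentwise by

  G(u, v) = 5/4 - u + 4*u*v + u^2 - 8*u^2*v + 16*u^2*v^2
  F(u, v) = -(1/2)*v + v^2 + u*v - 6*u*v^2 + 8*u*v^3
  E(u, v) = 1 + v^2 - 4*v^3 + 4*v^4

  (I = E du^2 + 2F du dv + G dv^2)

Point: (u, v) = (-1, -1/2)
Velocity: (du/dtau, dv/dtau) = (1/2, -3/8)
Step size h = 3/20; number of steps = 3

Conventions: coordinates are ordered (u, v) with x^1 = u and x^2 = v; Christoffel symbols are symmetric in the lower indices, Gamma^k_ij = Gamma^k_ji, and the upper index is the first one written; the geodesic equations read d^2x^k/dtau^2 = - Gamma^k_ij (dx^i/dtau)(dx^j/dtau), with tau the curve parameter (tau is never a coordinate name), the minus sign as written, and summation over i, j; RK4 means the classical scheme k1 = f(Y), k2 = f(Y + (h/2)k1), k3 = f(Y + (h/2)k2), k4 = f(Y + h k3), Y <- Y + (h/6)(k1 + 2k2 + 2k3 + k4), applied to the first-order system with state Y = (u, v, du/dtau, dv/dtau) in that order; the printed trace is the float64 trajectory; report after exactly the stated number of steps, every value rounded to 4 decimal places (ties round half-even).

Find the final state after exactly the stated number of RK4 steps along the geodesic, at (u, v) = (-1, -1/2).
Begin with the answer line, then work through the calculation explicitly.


Answer: u = -0.7807, v = -0.6853, du/dtau = 0.4700, dv/dtau = -0.4541

f(Y) = (du/dtau, dv/dtau, -Gamma^u_ij Y'^i Y'^j, -Gamma^v_ij Y'^i Y'^j) with the Gammas evaluated at the stage position; h = 0.150000; intermediate values shown to 6 dp
step 0: u = -1.0000, v = -0.5000, du/dtau = 0.5000, dv/dtau = -0.3750
step 1:
  k1: at (u, v) = (-1.000000, -0.500000), (du/dtau, dv/dtau) = (0.500000, -0.375000); Gamma_uuu = 0.000000, Gamma_uuv = -0.210526, Gamma_uvv = -0.280702, Gamma_vuu = 0.000000, Gamma_vuv = -0.736842, Gamma_vvv = -0.982456; k1 = (0.500000, -0.375000, -0.039474, -0.138158)
  k2: at (u, v) = (-0.962500, -0.528125), (du/dtau, dv/dtau) = (0.497039, -0.385362); Gamma_uuu = 0.000000, Gamma_uuv = -0.234729, Gamma_uvv = -0.290347, Gamma_vuu = 0.000000, Gamma_vuv = -0.755610, Gamma_vvv = -0.934650; k2 = (0.497039, -0.385362, -0.046802, -0.150660)
  k3: at (u, v) = (-0.962722, -0.528902), (du/dtau, dv/dtau) = (0.496490, -0.386300); Gamma_uuu = 0.000000, Gamma_uuv = -0.234980, Gamma_uvv = -0.290435, Gamma_vuu = 0.000000, Gamma_vuv = -0.755533, Gamma_vvv = -0.933838; k3 = (0.496490, -0.386300, -0.046795, -0.150459)
  k4: at (u, v) = (-0.925527, -0.557945), (du/dtau, dv/dtau) = (0.492981, -0.397569); Gamma_uuu = 0.000000, Gamma_uuv = -0.261653, Gamma_uvv = -0.299731, Gamma_vuu = 0.000000, Gamma_vuv = -0.773754, Gamma_vvv = -0.886359; k4 = (0.492981, -0.397569, -0.055189, -0.163203)
  Y <- Y + (h/6)(k1 + 2k2 + 2k3 + k4): u = -0.9255, v = -0.5579, du/dtau = 0.4930, dv/dtau = -0.3976
step 2:
  k1: at (u, v) = (-0.925499, -0.557897), (du/dtau, dv/dtau) = (0.492954, -0.397590); Gamma_uuu = 0.000000, Gamma_uuv = -0.261643, Gamma_uvv = -0.299729, Gamma_vuu = 0.000000, Gamma_vuv = -0.773767, Gamma_vvv = -0.886400; k1 = (0.492954, -0.397590, -0.055180, -0.163186)
  k2: at (u, v) = (-0.888527, -0.587717), (du/dtau, dv/dtau) = (0.488815, -0.409829); Gamma_uuu = 0.000000, Gamma_uuv = -0.290918, Gamma_uvv = -0.308563, Gamma_vuu = 0.000000, Gamma_vuv = -0.791231, Gamma_vvv = -0.839223; k2 = (0.488815, -0.409829, -0.064733, -0.176060)
  k3: at (u, v) = (-0.888838, -0.588634), (du/dtau, dv/dtau) = (0.488099, -0.410794); Gamma_uuu = 0.000000, Gamma_uuv = -0.291190, Gamma_uvv = -0.308621, Gamma_vuu = 0.000000, Gamma_vuv = -0.791047, Gamma_vvv = -0.838401; k3 = (0.488099, -0.410794, -0.064691, -0.175741)
  k4: at (u, v) = (-0.852284, -0.619516), (du/dtau, dv/dtau) = (0.483250, -0.423951); Gamma_uuu = 0.000000, Gamma_uuv = -0.323238, Gamma_uvv = -0.316832, Gamma_vuu = 0.000000, Gamma_vuv = -0.807282, Gamma_vvv = -0.791283; k4 = (0.483250, -0.423951, -0.075501, -0.188562)
  Y <- Y + (h/6)(k1 + 2k2 + 2k3 + k4): u = -0.8522, v = -0.6195, du/dtau = 0.4832, dv/dtau = -0.4240
step 3:
  k1: at (u, v) = (-0.852248, -0.619467), (du/dtau, dv/dtau) = (0.483215, -0.423974); Gamma_uuu = 0.000000, Gamma_uuv = -0.323234, Gamma_uvv = -0.316833, Gamma_vuu = 0.000000, Gamma_vuv = -0.807303, Gamma_vvv = -0.791316; k1 = (0.483215, -0.423974, -0.075491, -0.188544)
  k2: at (u, v) = (-0.816007, -0.651265), (du/dtau, dv/dtau) = (0.477554, -0.438114); Gamma_uuu = 0.000000, Gamma_uuv = -0.358147, Gamma_uvv = -0.324267, Gamma_vuu = 0.000000, Gamma_vuv = -0.822012, Gamma_vvv = -0.744251; k2 = (0.477554, -0.438114, -0.087624, -0.201113)
  k3: at (u, v) = (-0.816432, -0.652326), (du/dtau, dv/dtau) = (0.476644, -0.439057); Gamma_uuu = 0.000000, Gamma_uuv = -0.358394, Gamma_uvv = -0.324277, Gamma_vuu = 0.000000, Gamma_vuv = -0.821675, Gamma_vvv = -0.743459; k3 = (0.476644, -0.439057, -0.087493, -0.200593)
  k4: at (u, v) = (-0.780752, -0.685326), (du/dtau, dv/dtau) = (0.470091, -0.454063); Gamma_uuu = 0.000000, Gamma_uuv = -0.396166, Gamma_uvv = -0.330695, Gamma_vuu = 0.000000, Gamma_vuv = -0.834199, Gamma_vvv = -0.696338; k4 = (0.470091, -0.454063, -0.100944, -0.212555)
  Y <- Y + (h/6)(k1 + 2k2 + 2k3 + k4): u = -0.7807, v = -0.6853, du/dtau = 0.4700, dv/dtau = -0.4541


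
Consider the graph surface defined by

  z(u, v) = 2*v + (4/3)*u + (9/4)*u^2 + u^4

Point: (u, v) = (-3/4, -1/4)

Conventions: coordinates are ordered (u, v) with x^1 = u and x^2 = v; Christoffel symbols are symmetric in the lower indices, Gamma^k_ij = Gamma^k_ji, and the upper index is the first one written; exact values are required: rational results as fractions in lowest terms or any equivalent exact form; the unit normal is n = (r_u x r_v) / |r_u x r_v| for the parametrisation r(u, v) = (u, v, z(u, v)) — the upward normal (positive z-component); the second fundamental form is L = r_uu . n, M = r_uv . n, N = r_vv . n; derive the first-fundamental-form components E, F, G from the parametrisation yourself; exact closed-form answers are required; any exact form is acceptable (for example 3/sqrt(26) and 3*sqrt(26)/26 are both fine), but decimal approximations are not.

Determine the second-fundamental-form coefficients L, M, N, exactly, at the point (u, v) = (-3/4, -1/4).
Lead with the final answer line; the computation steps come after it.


Answer: L = 540*sqrt(889)/6223, M = 0, N = 0

z_u = -179/48, z_v = 2, z_uu = 45/4, z_uv = 0, z_vv = 0
E = 34345/2304, F = -179/24, G = 5; answer radicand W^2 = 43561/2304
unnormalised second-form numerators: l = 45/4, m = 0, n = 0; L = l/sqrt(43561/2304), and similarly M = m/sqrt(W^2), N = n/sqrt(W^2)


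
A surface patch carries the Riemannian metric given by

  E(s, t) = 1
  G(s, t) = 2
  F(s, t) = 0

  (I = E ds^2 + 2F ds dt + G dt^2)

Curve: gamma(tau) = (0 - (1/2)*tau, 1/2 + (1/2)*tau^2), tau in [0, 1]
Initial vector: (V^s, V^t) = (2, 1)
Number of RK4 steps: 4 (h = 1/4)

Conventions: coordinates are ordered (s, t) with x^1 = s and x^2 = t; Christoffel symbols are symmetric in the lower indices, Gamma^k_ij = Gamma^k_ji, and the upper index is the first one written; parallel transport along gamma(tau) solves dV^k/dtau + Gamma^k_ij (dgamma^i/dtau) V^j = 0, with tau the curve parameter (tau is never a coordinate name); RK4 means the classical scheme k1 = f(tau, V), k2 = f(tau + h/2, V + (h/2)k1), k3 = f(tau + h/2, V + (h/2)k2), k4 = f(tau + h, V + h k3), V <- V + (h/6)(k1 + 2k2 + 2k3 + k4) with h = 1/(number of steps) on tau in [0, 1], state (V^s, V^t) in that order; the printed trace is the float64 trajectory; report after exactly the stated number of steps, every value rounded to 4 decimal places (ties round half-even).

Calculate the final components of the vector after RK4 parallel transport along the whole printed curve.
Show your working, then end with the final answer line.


gamma'(tau) = (-1/2, tau); f(tau, V)^k = -Gamma^k_ij(gamma(tau)) gamma'^i(tau) V^j; h = 1/4; intermediate values shown to 6 dp
curve data and Christoffel symbols at the stage parameters:
  tau = 0.000000: gamma = (0.000000, 0.500000), gamma' = (-0.500000, 0.000000); Gamma_sss = 0.000000, Gamma_sst = 0.000000, Gamma_stt = 0.000000, Gamma_tss = 0.000000, Gamma_tst = 0.000000, Gamma_ttt = 0.000000
  tau = 0.125000: gamma = (-0.062500, 0.507812), gamma' = (-0.500000, 0.125000); Gamma_sss = 0.000000, Gamma_sst = 0.000000, Gamma_stt = 0.000000, Gamma_tss = 0.000000, Gamma_tst = 0.000000, Gamma_ttt = 0.000000
  tau = 0.250000: gamma = (-0.125000, 0.531250), gamma' = (-0.500000, 0.250000); Gamma_sss = 0.000000, Gamma_sst = 0.000000, Gamma_stt = 0.000000, Gamma_tss = 0.000000, Gamma_tst = 0.000000, Gamma_ttt = 0.000000
  tau = 0.375000: gamma = (-0.187500, 0.570312), gamma' = (-0.500000, 0.375000); Gamma_sss = 0.000000, Gamma_sst = 0.000000, Gamma_stt = 0.000000, Gamma_tss = 0.000000, Gamma_tst = 0.000000, Gamma_ttt = 0.000000
  tau = 0.500000: gamma = (-0.250000, 0.625000), gamma' = (-0.500000, 0.500000); Gamma_sss = 0.000000, Gamma_sst = 0.000000, Gamma_stt = 0.000000, Gamma_tss = 0.000000, Gamma_tst = 0.000000, Gamma_ttt = 0.000000
  tau = 0.625000: gamma = (-0.312500, 0.695312), gamma' = (-0.500000, 0.625000); Gamma_sss = 0.000000, Gamma_sst = 0.000000, Gamma_stt = 0.000000, Gamma_tss = 0.000000, Gamma_tst = 0.000000, Gamma_ttt = 0.000000
  tau = 0.750000: gamma = (-0.375000, 0.781250), gamma' = (-0.500000, 0.750000); Gamma_sss = 0.000000, Gamma_sst = 0.000000, Gamma_stt = 0.000000, Gamma_tss = 0.000000, Gamma_tst = 0.000000, Gamma_ttt = 0.000000
  tau = 0.875000: gamma = (-0.437500, 0.882812), gamma' = (-0.500000, 0.875000); Gamma_sss = 0.000000, Gamma_sst = 0.000000, Gamma_stt = 0.000000, Gamma_tss = 0.000000, Gamma_tst = 0.000000, Gamma_ttt = 0.000000
  tau = 1.000000: gamma = (-0.500000, 1.000000), gamma' = (-0.500000, 1.000000); Gamma_sss = 0.000000, Gamma_sst = 0.000000, Gamma_stt = 0.000000, Gamma_tss = 0.000000, Gamma_tst = 0.000000, Gamma_ttt = 0.000000
step 0: V^s = 2.0000, V^t = 1.0000
step 1: k1 = (0.000000, 0.000000), k2 = (0.000000, 0.000000), k3 = (0.000000, 0.000000), k4 = (0.000000, 0.000000); V <- V + (h/6)(k1 + 2k2 + 2k3 + k4): V^s = 2.0000, V^t = 1.0000
step 2: k1 = (0.000000, 0.000000), k2 = (0.000000, 0.000000), k3 = (0.000000, 0.000000), k4 = (0.000000, 0.000000); V <- V + (h/6)(k1 + 2k2 + 2k3 + k4): V^s = 2.0000, V^t = 1.0000
step 3: k1 = (0.000000, 0.000000), k2 = (0.000000, 0.000000), k3 = (0.000000, 0.000000), k4 = (0.000000, 0.000000); V <- V + (h/6)(k1 + 2k2 + 2k3 + k4): V^s = 2.0000, V^t = 1.0000
step 4: k1 = (0.000000, 0.000000), k2 = (0.000000, 0.000000), k3 = (0.000000, 0.000000), k4 = (0.000000, 0.000000); V <- V + (h/6)(k1 + 2k2 + 2k3 + k4): V^s = 2.0000, V^t = 1.0000

Answer: V^s = 2.0000, V^t = 1.0000


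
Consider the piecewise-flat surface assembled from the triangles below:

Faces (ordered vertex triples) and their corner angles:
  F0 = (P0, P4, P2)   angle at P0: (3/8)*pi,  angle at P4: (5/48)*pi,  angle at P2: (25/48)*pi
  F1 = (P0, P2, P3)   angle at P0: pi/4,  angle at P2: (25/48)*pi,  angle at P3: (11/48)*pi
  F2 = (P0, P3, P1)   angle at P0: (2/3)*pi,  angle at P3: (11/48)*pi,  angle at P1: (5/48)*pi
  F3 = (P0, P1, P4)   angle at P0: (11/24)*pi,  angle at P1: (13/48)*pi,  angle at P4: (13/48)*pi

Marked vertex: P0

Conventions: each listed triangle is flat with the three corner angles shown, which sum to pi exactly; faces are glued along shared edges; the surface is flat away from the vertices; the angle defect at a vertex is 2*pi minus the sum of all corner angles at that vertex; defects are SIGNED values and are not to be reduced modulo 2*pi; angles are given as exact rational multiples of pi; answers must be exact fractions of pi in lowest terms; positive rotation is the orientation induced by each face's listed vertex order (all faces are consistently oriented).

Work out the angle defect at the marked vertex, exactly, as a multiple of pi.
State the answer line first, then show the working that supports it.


Answer: defect(P0) = pi/4

Sum of corner angles at P0: (7/4)*pi
defect = 2*pi - (7/4)*pi


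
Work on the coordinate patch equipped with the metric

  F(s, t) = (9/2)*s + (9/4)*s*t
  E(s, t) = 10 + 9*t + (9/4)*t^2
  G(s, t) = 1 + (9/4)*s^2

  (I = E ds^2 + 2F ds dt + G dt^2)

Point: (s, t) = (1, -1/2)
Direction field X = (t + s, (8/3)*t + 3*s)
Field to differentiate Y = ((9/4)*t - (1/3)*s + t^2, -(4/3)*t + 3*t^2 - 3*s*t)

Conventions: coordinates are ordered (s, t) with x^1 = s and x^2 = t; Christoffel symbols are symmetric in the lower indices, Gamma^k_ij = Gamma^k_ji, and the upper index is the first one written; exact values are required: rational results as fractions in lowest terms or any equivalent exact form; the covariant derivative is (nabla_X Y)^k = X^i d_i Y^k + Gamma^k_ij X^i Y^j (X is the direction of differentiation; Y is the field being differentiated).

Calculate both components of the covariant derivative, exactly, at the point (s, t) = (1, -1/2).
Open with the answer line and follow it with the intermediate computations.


Answer: (nabla_X Y)^s = 2699/1596, (nabla_X Y)^t = -55649/4788

E = 97/16, F = 27/8, G = 13/4 at the point
E_s = 0, E_t = 27/4, F_s = 27/8, F_t = 9/4, G_s = 9/2, G_t = 0
EG - F^2 = 133/16;  g^inv = (16/133) * [[13/4, -27/8], [-27/8, 97/16]]
first-kind symbols [ij,l] = (1/2)(d_i g_jl + d_j g_il - d_l g_ij): [ss,s] = E_s/2 = 0, [ss,t] = F_s - E_t/2 = 0, [st,s] = E_t/2 = 27/8, [st,t] = G_s/2 = 9/4, [tt,s] = F_t - G_s/2 = 0, [tt,t] = G_t/2 = 0
Gamma^s_ij = (G*[ij,s] - F*[ij,t])/(EG - F^2), Gamma^t_ij = (E*[ij,t] - F*[ij,s])/(EG - F^2)
Gamma_sss = 0, Gamma_sst = 54/133, Gamma_stt = 0, Gamma_tss = 0, Gamma_tst = 36/133, Gamma_ttt = 0
X = (1/2, 5/3), Y = (-29/24, 35/12) at the point


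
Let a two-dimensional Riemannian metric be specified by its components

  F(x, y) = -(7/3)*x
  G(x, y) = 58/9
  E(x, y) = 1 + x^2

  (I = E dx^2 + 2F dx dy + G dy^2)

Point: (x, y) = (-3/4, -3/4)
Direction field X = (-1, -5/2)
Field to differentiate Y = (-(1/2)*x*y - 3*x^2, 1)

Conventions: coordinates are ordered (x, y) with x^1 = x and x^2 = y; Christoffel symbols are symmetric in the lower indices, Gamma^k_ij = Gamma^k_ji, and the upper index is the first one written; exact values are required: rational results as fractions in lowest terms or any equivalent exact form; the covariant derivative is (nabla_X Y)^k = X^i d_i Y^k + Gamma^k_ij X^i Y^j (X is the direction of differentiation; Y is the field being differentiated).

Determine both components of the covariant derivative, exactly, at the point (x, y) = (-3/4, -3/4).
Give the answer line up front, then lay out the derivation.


Answer: (nabla_X Y)^x = -97239/16144, (nabla_X Y)^y = -1323/2018

E = 25/16, F = 7/4, G = 58/9 at the point
E_x = -3/2, E_y = 0, F_x = -7/3, F_y = 0, G_x = 0, G_y = 0
EG - F^2 = 1009/144;  g^inv = (144/1009) * [[58/9, -7/4], [-7/4, 25/16]]
first-kind symbols [ij,l] = (1/2)(d_i g_jl + d_j g_il - d_l g_ij): [xx,x] = E_x/2 = -3/4, [xx,y] = F_x - E_y/2 = -7/3, [xy,x] = E_y/2 = 0, [xy,y] = G_x/2 = 0, [yy,x] = F_y - G_x/2 = 0, [yy,y] = G_y/2 = 0
Gamma^x_ij = (G*[ij,x] - F*[ij,y])/(EG - F^2), Gamma^y_ij = (E*[ij,y] - F*[ij,x])/(EG - F^2)
Gamma_xxx = -108/1009, Gamma_xxy = 0, Gamma_xyy = 0, Gamma_yxx = -336/1009, Gamma_yxy = 0, Gamma_yyy = 0
X = (-1, -5/2), Y = (-63/32, 1) at the point


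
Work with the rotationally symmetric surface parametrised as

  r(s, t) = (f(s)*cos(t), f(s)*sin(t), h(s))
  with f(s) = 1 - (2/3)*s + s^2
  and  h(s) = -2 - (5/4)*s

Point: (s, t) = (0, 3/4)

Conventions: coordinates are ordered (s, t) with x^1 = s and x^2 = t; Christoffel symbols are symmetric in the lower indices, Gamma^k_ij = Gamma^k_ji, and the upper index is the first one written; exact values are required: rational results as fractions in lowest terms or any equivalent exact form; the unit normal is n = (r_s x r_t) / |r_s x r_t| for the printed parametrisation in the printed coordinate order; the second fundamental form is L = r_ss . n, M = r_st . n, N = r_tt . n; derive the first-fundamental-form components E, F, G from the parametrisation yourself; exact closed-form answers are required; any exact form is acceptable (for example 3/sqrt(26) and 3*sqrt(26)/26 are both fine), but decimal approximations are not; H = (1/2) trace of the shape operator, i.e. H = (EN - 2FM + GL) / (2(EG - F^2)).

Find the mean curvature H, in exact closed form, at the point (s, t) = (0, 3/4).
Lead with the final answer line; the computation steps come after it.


Answer: H = -15/9826

f = 1, f' = -2/3, f'' = 2, h' = -5/4, h'' = 0
E = 289/144, F = 0, G = 1; answer radicand W^2 = 289/144
unnormalised second-form numerators: l = 5/2, m = 0, n = -5/4; L = l/sqrt(289/144), and similarly M = m/sqrt(W^2), N = n/sqrt(W^2)
H = (E*n - 2*F*m + G*l) / (2*(EG - F^2)*sqrt(W^2)); E*n - 2*F*m + G*l = -5/576, EG - F^2 = 289/144, so H = (-5/2312)/sqrt(289/144)


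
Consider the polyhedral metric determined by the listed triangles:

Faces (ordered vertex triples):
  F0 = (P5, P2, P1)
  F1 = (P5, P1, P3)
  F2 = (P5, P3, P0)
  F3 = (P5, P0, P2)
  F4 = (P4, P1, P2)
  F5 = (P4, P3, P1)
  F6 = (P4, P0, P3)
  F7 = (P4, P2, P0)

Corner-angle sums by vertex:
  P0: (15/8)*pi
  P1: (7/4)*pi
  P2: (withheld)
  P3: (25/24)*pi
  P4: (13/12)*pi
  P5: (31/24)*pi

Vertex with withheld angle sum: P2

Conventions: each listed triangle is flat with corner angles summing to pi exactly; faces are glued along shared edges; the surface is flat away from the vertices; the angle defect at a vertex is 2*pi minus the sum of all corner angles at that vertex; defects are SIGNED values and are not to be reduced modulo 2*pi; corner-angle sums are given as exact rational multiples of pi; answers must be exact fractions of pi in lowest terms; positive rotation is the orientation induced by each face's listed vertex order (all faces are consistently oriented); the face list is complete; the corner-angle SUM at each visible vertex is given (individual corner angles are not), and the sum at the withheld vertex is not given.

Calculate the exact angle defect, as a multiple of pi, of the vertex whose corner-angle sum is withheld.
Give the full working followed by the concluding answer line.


V = 6, E = 12, F = 8; chi = V - E + F = 2
Gauss-Bonnet: total defect = 2*pi*chi = 4*pi; visible defects sum to (71/24)*pi

Answer: defect(P2) = (25/24)*pi


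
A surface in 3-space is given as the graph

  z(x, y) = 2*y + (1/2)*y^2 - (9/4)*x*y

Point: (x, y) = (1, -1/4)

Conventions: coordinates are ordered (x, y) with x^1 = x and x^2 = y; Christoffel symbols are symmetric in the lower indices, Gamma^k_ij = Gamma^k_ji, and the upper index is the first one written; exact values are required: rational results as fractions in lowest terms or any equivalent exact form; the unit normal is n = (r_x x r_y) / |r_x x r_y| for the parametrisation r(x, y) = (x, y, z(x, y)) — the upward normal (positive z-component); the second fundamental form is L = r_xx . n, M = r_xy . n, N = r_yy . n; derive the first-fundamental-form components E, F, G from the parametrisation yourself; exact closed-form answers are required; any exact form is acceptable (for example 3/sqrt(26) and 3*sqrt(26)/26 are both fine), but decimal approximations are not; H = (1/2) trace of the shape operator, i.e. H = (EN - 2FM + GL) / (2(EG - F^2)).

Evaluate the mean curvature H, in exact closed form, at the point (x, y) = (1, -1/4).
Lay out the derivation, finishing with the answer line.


z_x = 9/16, z_y = -1/2, z_xx = 0, z_xy = -9/4, z_yy = 1
E = 337/256, F = -9/32, G = 5/4; answer radicand W^2 = 401/256
unnormalised second-form numerators: l = 0, m = -9/4, n = 1; L = l/sqrt(401/256), and similarly M = m/sqrt(W^2), N = n/sqrt(W^2)
H = (E*n - 2*F*m + G*l) / (2*(EG - F^2)*sqrt(W^2)); E*n - 2*F*m + G*l = 13/256, EG - F^2 = 401/256, so H = (13/802)/sqrt(401/256)

Answer: H = 104*sqrt(401)/160801


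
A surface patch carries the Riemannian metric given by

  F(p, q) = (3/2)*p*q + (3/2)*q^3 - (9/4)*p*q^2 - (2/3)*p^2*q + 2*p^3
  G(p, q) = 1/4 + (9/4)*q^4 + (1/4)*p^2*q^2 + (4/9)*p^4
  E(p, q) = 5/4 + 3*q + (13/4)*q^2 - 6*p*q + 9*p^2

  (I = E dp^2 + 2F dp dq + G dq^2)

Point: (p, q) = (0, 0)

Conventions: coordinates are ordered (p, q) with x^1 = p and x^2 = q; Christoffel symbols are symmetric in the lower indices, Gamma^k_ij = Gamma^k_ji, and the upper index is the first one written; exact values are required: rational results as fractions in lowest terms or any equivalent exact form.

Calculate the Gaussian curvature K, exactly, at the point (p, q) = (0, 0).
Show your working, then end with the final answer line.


E = 5/4, F = 0, G = 1/4, EG - F^2 = 5/16 at the point
E_p = 0, E_q = 3, F_p = 0, F_q = 0, G_p = 0, G_q = 0
E_qq = 13/2, F_pq = 3/2, G_pp = 0
Compute both Brioschi determinants and normalise by (EG - F^2)^2.
M1 = [[-E_qq/2 + F_pq - G_pp/2, E_p/2, F_p - E_q/2], [F_q - G_p/2, E, F], [G_q/2, F, G]] = [[-7/4, 0, -3/2], [0, 5/4, 0], [0, 0, 1/4]]; det M1 = -35/64
M2 = [[0, E_q/2, G_p/2], [E_q/2, E, F], [G_p/2, F, G]] = [[0, 3/2, 0], [3/2, 5/4, 0], [0, 0, 1/4]]; det M2 = -9/16
det M1 - det M2 = 1/64; K = 1/64 / (5/16)^2 = 4/25

Answer: K = 4/25


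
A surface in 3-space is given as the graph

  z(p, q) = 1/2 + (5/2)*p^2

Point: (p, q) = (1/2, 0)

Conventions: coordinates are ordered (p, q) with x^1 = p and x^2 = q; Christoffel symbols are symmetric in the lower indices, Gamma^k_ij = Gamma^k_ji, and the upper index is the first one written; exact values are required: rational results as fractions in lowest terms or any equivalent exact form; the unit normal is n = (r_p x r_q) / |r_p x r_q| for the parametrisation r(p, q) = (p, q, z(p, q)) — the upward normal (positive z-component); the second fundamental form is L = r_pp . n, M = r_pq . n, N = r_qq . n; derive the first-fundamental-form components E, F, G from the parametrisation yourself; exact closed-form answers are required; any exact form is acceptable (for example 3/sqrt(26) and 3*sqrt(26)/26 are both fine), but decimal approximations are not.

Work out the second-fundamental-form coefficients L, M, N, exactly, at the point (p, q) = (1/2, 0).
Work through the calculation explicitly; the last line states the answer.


z_p = 5/2, z_q = 0, z_pp = 5, z_pq = 0, z_qq = 0
E = 29/4, F = 0, G = 1; answer radicand W^2 = 29/4
unnormalised second-form numerators: l = 5, m = 0, n = 0; L = l/sqrt(29/4), and similarly M = m/sqrt(W^2), N = n/sqrt(W^2)

Answer: L = 10*sqrt(29)/29, M = 0, N = 0


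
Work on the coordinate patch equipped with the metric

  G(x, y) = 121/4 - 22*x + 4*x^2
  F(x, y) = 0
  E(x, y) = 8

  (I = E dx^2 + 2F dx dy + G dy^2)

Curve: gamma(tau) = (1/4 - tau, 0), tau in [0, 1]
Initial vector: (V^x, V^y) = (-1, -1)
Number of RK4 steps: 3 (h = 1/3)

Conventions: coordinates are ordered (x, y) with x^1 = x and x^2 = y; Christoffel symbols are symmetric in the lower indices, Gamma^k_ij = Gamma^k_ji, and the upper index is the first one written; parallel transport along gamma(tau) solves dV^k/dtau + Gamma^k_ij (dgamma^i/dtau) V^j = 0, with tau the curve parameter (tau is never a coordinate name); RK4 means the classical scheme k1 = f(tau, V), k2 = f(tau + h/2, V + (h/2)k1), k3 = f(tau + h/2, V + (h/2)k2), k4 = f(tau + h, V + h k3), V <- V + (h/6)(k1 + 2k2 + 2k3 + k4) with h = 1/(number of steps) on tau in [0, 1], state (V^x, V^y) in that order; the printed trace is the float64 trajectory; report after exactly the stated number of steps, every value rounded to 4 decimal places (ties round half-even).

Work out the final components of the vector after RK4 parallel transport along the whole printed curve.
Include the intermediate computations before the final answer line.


gamma'(tau) = (-1, 0); f(tau, V)^k = -Gamma^k_ij(gamma(tau)) gamma'^i(tau) V^j; h = 1/3; intermediate values shown to 6 dp
curve data and Christoffel symbols at the stage parameters:
  tau = 0.000000: gamma = (0.250000, 0.000000), gamma' = (-1.000000, 0.000000); Gamma_xxx = 0.000000, Gamma_xxy = 0.000000, Gamma_xyy = 1.250000, Gamma_yxx = 0.000000, Gamma_yxy = -0.400000, Gamma_yyy = 0.000000
  tau = 0.166667: gamma = (0.083333, 0.000000), gamma' = (-1.000000, 0.000000); Gamma_xxx = 0.000000, Gamma_xxy = 0.000000, Gamma_xyy = 1.333333, Gamma_yxx = 0.000000, Gamma_yxy = -0.375000, Gamma_yyy = 0.000000
  tau = 0.333333: gamma = (-0.083333, 0.000000), gamma' = (-1.000000, 0.000000); Gamma_xxx = 0.000000, Gamma_xxy = 0.000000, Gamma_xyy = 1.416667, Gamma_yxx = 0.000000, Gamma_yxy = -0.352941, Gamma_yyy = 0.000000
  tau = 0.500000: gamma = (-0.250000, 0.000000), gamma' = (-1.000000, 0.000000); Gamma_xxx = 0.000000, Gamma_xxy = 0.000000, Gamma_xyy = 1.500000, Gamma_yxx = 0.000000, Gamma_yxy = -0.333333, Gamma_yyy = 0.000000
  tau = 0.666667: gamma = (-0.416667, 0.000000), gamma' = (-1.000000, 0.000000); Gamma_xxx = 0.000000, Gamma_xxy = 0.000000, Gamma_xyy = 1.583333, Gamma_yxx = 0.000000, Gamma_yxy = -0.315789, Gamma_yyy = 0.000000
  tau = 0.833333: gamma = (-0.583333, 0.000000), gamma' = (-1.000000, 0.000000); Gamma_xxx = 0.000000, Gamma_xxy = 0.000000, Gamma_xyy = 1.666667, Gamma_yxx = 0.000000, Gamma_yxy = -0.300000, Gamma_yyy = 0.000000
  tau = 1.000000: gamma = (-0.750000, 0.000000), gamma' = (-1.000000, 0.000000); Gamma_xxx = 0.000000, Gamma_xxy = 0.000000, Gamma_xyy = 1.750000, Gamma_yxx = 0.000000, Gamma_yxy = -0.285714, Gamma_yyy = 0.000000
step 0: V^x = -1.0000, V^y = -1.0000
step 1: k1 = (0.000000, 0.400000), k2 = (0.000000, 0.350000), k3 = (0.000000, 0.353125), k4 = (0.000000, 0.311397); V <- V + (h/6)(k1 + 2k2 + 2k3 + k4): V^x = -1.0000, V^y = -0.8824
step 2: k1 = (0.000000, 0.311419), k2 = (0.000000, 0.276817), k3 = (0.000000, 0.278739), k4 = (0.000000, 0.249297); V <- V + (h/6)(k1 + 2k2 + 2k3 + k4): V^x = -1.0000, V^y = -0.7895
step 3: k1 = (0.000000, 0.249307), k2 = (0.000000, 0.224377), k3 = (0.000000, 0.225623), k4 = (0.000000, 0.204076); V <- V + (h/6)(k1 + 2k2 + 2k3 + k4): V^x = -1.0000, V^y = -0.7143

Answer: V^x = -1.0000, V^y = -0.7143


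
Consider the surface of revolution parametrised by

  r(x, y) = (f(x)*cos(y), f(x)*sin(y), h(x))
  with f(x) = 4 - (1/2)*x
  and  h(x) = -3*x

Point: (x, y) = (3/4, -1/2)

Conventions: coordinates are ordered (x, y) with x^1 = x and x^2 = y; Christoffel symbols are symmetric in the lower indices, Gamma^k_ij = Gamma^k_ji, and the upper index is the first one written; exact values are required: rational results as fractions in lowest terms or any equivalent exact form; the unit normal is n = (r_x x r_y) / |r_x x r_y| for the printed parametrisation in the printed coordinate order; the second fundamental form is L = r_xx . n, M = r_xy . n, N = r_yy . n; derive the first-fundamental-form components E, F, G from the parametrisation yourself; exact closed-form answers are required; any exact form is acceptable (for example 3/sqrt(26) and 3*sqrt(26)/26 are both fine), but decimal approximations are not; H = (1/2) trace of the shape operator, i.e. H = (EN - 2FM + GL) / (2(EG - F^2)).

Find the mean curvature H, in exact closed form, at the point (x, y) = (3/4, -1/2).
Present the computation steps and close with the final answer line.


f = 29/8, f' = -1/2, f'' = 0, h' = -3, h'' = 0
E = 37/4, F = 0, G = 841/64; answer radicand W^2 = 37/4
unnormalised second-form numerators: l = 0, m = 0, n = -87/8; L = l/sqrt(37/4), and similarly M = m/sqrt(W^2), N = n/sqrt(W^2)
H = (E*n - 2*F*m + G*l) / (2*(EG - F^2)*sqrt(W^2)); E*n - 2*F*m + G*l = -3219/32, EG - F^2 = 31117/256, so H = (-12/29)/sqrt(37/4)

Answer: H = -24*sqrt(37)/1073


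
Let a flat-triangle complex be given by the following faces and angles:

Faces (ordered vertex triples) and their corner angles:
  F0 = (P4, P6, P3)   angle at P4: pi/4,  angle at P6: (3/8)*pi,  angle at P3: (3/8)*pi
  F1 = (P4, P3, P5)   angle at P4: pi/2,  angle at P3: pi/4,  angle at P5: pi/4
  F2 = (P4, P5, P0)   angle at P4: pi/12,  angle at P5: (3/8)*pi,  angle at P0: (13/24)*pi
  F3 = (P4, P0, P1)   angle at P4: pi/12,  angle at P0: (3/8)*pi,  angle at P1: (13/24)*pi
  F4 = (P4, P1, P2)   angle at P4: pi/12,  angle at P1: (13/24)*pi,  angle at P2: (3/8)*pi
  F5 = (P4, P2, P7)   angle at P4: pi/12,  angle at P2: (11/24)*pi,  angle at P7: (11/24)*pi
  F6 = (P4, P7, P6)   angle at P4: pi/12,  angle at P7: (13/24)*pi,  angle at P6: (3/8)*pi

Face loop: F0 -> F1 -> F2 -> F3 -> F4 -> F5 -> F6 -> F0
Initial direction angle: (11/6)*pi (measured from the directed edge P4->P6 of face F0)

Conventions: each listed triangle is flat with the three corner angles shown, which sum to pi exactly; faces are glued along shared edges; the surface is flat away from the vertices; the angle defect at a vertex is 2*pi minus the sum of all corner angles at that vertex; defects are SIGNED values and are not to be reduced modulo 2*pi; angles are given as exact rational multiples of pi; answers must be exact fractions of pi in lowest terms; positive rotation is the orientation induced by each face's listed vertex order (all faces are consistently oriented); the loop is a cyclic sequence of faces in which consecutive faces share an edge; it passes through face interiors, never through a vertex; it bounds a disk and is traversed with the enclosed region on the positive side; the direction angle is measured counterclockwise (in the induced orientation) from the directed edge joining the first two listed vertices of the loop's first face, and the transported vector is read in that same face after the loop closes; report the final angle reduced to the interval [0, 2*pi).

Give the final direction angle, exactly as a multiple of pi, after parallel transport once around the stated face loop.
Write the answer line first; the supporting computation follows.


Answer: final direction angle = (2/3)*pi

enclosed vertex P4: corner angles sum to (7/6)*pi, defect = 2*pi - (7/6)*pi = (5/6)*pi
summing the enclosed defects onto the initial angle, mod 2*pi in the induced orientation:
final angle = (11/6)*pi + (5/6)*pi = (2/3)*pi (mod 2*pi)


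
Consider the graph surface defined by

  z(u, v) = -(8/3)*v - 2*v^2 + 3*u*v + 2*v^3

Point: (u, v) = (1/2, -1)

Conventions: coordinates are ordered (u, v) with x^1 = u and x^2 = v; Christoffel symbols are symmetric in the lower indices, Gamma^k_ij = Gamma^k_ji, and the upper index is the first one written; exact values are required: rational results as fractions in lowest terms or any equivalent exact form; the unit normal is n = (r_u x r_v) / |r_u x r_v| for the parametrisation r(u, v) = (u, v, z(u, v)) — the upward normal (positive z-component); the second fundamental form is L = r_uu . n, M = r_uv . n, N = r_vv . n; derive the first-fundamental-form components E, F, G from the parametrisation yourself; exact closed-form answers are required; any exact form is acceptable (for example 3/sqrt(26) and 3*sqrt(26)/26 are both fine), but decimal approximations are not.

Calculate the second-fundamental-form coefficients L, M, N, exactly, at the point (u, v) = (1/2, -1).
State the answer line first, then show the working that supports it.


Answer: L = 0, M = 18*sqrt(3169)/3169, N = -96*sqrt(3169)/3169

z_u = -3, z_v = 53/6, z_uu = 0, z_uv = 3, z_vv = -16
E = 10, F = -53/2, G = 2845/36; answer radicand W^2 = 3169/36
unnormalised second-form numerators: l = 0, m = 3, n = -16; L = l/sqrt(3169/36), and similarly M = m/sqrt(W^2), N = n/sqrt(W^2)


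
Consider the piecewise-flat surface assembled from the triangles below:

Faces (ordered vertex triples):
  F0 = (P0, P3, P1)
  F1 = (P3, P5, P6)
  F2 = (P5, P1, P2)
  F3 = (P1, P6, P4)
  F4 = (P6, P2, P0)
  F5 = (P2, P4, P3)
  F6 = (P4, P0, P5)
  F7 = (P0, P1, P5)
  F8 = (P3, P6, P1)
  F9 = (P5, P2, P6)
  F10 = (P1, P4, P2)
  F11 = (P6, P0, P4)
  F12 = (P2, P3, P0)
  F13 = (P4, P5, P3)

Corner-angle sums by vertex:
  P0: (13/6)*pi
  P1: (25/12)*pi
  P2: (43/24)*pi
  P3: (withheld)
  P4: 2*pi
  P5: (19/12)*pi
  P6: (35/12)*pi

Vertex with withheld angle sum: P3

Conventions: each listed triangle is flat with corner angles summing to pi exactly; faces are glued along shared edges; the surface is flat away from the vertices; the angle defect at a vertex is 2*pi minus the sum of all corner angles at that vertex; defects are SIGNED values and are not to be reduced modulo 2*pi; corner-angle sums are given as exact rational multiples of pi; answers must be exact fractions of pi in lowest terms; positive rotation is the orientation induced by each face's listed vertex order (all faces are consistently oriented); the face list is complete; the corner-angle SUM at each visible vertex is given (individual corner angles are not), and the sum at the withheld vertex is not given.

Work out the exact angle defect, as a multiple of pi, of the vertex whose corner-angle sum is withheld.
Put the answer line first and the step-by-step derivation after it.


Answer: defect(P3) = (13/24)*pi

V = 7, E = 21, F = 14; chi = V - E + F = 0
Gauss-Bonnet: total defect = 2*pi*chi = 0; visible defects sum to (-13/24)*pi


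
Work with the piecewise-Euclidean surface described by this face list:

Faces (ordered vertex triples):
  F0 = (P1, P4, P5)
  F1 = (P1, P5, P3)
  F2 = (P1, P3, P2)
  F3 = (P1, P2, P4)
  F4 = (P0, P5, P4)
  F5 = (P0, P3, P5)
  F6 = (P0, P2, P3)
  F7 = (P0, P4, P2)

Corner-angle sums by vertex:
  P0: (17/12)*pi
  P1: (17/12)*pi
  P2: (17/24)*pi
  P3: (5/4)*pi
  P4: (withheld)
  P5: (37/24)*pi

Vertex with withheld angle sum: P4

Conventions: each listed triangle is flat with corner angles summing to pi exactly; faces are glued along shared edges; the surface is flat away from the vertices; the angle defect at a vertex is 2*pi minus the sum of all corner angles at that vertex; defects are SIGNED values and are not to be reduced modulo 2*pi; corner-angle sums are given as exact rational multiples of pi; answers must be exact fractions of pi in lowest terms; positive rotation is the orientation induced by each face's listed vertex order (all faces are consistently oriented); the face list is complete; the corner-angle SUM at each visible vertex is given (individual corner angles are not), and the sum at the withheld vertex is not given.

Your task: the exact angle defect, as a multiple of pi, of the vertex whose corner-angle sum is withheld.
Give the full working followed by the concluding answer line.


V = 6, E = 12, F = 8; chi = V - E + F = 2
Gauss-Bonnet: total defect = 2*pi*chi = 4*pi; visible defects sum to (11/3)*pi

Answer: defect(P4) = pi/3
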